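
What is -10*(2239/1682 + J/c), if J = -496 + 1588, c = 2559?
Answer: -12610575/717373 ≈ -17.579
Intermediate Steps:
J = 1092
-10*(2239/1682 + J/c) = -10*(2239/1682 + 1092/2559) = -10*(2239*(1/1682) + 1092*(1/2559)) = -10*(2239/1682 + 364/853) = -10*2522115/1434746 = -12610575/717373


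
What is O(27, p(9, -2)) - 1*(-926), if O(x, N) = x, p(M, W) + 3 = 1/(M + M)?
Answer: 953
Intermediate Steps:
p(M, W) = -3 + 1/(2*M) (p(M, W) = -3 + 1/(M + M) = -3 + 1/(2*M))
O(27, p(9, -2)) - 1*(-926) = 27 - 1*(-926) = 27 + 926 = 953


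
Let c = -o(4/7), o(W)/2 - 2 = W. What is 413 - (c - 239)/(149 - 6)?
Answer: 415122/1001 ≈ 414.71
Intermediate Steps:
o(W) = 4 + 2*W
c = -36/7 (c = -(4 + 2*(4/7)) = -(4 + 8/7) = -1*36/7 = -36/7 ≈ -5.1429)
413 - (c - 239)/(149 - 6) = 413 - (-36/7 - 239)/(149 - 6) = 413 - (-1709)/(7*143) = 413 - 1*(-1709/1001) = 413 + 1709/1001 = 415122/1001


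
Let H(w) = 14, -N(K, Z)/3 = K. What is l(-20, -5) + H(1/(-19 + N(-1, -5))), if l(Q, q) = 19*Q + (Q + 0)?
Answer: -386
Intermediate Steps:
N(K, Z) = -3*K
l(Q, q) = 20*Q (l(Q, q) = 19*Q + Q = 20*Q)
l(-20, -5) + H(1/(-19 + N(-1, -5))) = 20*(-20) + 14 = -400 + 14 = -386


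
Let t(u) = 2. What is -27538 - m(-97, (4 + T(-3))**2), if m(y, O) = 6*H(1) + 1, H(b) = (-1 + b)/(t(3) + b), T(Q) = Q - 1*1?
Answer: -27539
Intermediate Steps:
T(Q) = -1 + Q (T(Q) = Q - 1 = -1 + Q)
H(b) = (-1 + b)/(2 + b)
m(y, O) = 1 (m(y, O) = 6*((-1 + 1)/(2 + 1)) + 1 = 6*(0/3) + 1 = 6*((1/3)*0) + 1 = 6*0 + 1 = 0 + 1 = 1)
-27538 - m(-97, (4 + T(-3))**2) = -27538 - 1*1 = -27538 - 1 = -27539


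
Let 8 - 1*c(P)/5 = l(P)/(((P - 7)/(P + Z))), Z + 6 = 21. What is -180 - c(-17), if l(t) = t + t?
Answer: -1405/6 ≈ -234.17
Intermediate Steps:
Z = 15 (Z = -6 + 21 = 15)
l(t) = 2*t
c(P) = 40 - 10*P*(15 + P)/(-7 + P) (c(P) = 40 - 5*2*P/((P - 7)/(P + 15)) = 40 - 5*2*P/((-7 + P)/(15 + P)) = 40 - 5*2*P*(15 + P)/(-7 + P) = 40 - 10*P*(15 + P)/(-7 + P))
-180 - c(-17) = -180 - 10*(-28 - 1*(-17)**2 - 11*(-17))/(-7 - 17) = -180 - 10*(-28 - 1*289 + 187)/(-24) = -180 - 10*(-1)*(-28 - 289 + 187)/24 = -180 - 10*(-1)*(-130)/24 = -180 - 1*325/6 = -180 - 325/6 = -1405/6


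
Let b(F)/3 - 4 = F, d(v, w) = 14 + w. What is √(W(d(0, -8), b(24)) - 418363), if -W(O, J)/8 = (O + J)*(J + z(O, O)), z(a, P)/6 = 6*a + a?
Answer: 13*I*√3907 ≈ 812.58*I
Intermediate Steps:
b(F) = 12 + 3*F
z(a, P) = 42*a (z(a, P) = 6*(6*a + a) = 6*(7*a) = 42*a)
W(O, J) = -8*(J + O)*(J + 42*O) (W(O, J) = -8*(O + J)*(J + 42*O) = -8*(J + O)*(J + 42*O))
√(W(d(0, -8), b(24)) - 418363) = √((-336*(14 - 8)² - 8*(12 + 3*24)² - 344*(12 + 3*24)*(14 - 8)) - 418363) = √((-336*6² - 8*(12 + 72)² - 344*(12 + 72)*6) - 418363) = √((-336*36 - 8*84² - 344*84*6) - 418363) = √((-12096 - 8*7056 - 173376) - 418363) = √((-12096 - 56448 - 173376) - 418363) = √(-241920 - 418363) = √(-660283) = 13*I*√3907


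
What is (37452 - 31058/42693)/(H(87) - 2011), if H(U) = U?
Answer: -799453589/41070666 ≈ -19.465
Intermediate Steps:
(37452 - 31058/42693)/(H(87) - 2011) = (37452 - 31058/42693)/(87 - 2011) = (37452 - 31058*1/42693)/(-1924) = (37452 - 31058/42693)*(-1/1924) = (1598907178/42693)*(-1/1924) = -799453589/41070666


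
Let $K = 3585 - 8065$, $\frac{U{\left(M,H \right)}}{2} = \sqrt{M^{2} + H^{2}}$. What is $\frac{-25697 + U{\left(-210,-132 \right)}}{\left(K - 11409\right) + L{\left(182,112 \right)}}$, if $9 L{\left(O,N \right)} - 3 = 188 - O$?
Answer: $\frac{25697}{15888} - \frac{\sqrt{1709}}{1324} \approx 1.5862$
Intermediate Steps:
$L{\left(O,N \right)} = \frac{191}{9} - \frac{O}{9}$ ($L{\left(O,N \right)} = \frac{1}{3} + \frac{188 - O}{9} = \frac{1}{3} - \left(- \frac{188}{9} + \frac{O}{9}\right) = \frac{191}{9} - \frac{O}{9}$)
$U{\left(M,H \right)} = 2 \sqrt{H^{2} + M^{2}}$ ($U{\left(M,H \right)} = 2 \sqrt{M^{2} + H^{2}} = 2 \sqrt{H^{2} + M^{2}}$)
$K = -4480$
$\frac{-25697 + U{\left(-210,-132 \right)}}{\left(K - 11409\right) + L{\left(182,112 \right)}} = \frac{-25697 + 2 \sqrt{\left(-132\right)^{2} + \left(-210\right)^{2}}}{\left(-4480 - 11409\right) + \left(\frac{191}{9} - \frac{182}{9}\right)} = \frac{-25697 + 2 \sqrt{17424 + 44100}}{\left(-4480 - 11409\right) + \left(\frac{191}{9} - \frac{182}{9}\right)} = \frac{-25697 + 2 \sqrt{61524}}{-15889 + 1} = \frac{-25697 + 2 \cdot 6 \sqrt{1709}}{-15888} = \left(-25697 + 12 \sqrt{1709}\right) \left(- \frac{1}{15888}\right) = \frac{25697}{15888} - \frac{\sqrt{1709}}{1324}$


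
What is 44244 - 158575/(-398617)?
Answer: 17636569123/398617 ≈ 44244.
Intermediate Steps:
44244 - 158575/(-398617) = 44244 - 158575*(-1)/398617 = 44244 - 1*(-158575/398617) = 44244 + 158575/398617 = 17636569123/398617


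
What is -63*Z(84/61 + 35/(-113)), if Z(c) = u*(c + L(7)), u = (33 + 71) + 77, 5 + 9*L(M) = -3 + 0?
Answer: -14024423/6893 ≈ -2034.6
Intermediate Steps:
L(M) = -8/9 (L(M) = -5/9 + (-3 + 0)/9 = -5/9 + (1/9)*(-3) = -5/9 - 1/3 = -8/9)
u = 181 (u = 104 + 77 = 181)
Z(c) = -1448/9 + 181*c (Z(c) = 181*(c - 8/9) = 181*(-8/9 + c) = -1448/9 + 181*c)
-63*Z(84/61 + 35/(-113)) = -63*(-1448/9 + 181*(84/61 + 35/(-113))) = -63*(-1448/9 + 181*(84*(1/61) + 35*(-1/113))) = -63*(-1448/9 + 181*(84/61 - 35/113)) = -63*(-1448/9 + 181*(7357/6893)) = -63*(-1448/9 + 1331617/6893) = -63*2003489/62037 = -14024423/6893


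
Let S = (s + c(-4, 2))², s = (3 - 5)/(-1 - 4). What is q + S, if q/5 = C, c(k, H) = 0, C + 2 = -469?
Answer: -58871/25 ≈ -2354.8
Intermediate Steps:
C = -471 (C = -2 - 469 = -471)
s = ⅖ (s = -2/(-5) = -2*(-⅕) = ⅖ ≈ 0.40000)
q = -2355 (q = 5*(-471) = -2355)
S = 4/25 (S = (⅖ + 0)² = (⅖)² = 4/25 ≈ 0.16000)
q + S = -2355 + 4/25 = -58871/25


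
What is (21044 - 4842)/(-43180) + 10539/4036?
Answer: 97420687/43568620 ≈ 2.2360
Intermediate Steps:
(21044 - 4842)/(-43180) + 10539/4036 = 16202*(-1/43180) + 10539*(1/4036) = -8101/21590 + 10539/4036 = 97420687/43568620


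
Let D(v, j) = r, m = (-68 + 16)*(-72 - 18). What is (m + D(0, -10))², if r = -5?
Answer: 21855625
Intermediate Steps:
m = 4680 (m = -52*(-90) = 4680)
D(v, j) = -5
(m + D(0, -10))² = (4680 - 5)² = 4675² = 21855625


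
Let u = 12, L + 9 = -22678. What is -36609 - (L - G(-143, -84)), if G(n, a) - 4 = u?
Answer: -13906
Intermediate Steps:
L = -22687 (L = -9 - 22678 = -22687)
G(n, a) = 16 (G(n, a) = 4 + 12 = 16)
-36609 - (L - G(-143, -84)) = -36609 - (-22687 - 1*16) = -36609 - (-22687 - 16) = -36609 - 1*(-22703) = -36609 + 22703 = -13906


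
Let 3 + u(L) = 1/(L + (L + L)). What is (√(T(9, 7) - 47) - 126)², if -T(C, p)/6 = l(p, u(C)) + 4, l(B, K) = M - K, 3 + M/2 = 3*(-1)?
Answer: (378 - I*√151)²/9 ≈ 15859.0 - 1032.2*I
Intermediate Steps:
M = -12 (M = -6 + 2*(3*(-1)) = -6 + 2*(-3) = -6 - 6 = -12)
u(L) = -3 + 1/(3*L) (u(L) = -3 + 1/(L + (L + L)) = -3 + 1/(L + 2*L) = -3 + 1/(3*L))
l(B, K) = -12 - K
T(C, p) = 30 + 2/C (T(C, p) = -6*((-12 - (-3 + 1/(3*C))) + 4) = -6*((-12 + (3 - 1/(3*C))) + 4) = -6*((-9 - 1/(3*C)) + 4) = -6*(-5 - 1/(3*C)) = 30 + 2/C)
(√(T(9, 7) - 47) - 126)² = (√((30 + 2/9) - 47) - 126)² = (√(272/9 - 47) - 126)² = (√(-151/9) - 126)² = (I*√151/3 - 126)² = (-126 + I*√151/3)²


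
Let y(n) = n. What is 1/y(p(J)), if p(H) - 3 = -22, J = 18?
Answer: -1/19 ≈ -0.052632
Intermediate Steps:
p(H) = -19 (p(H) = 3 - 22 = -19)
1/y(p(J)) = 1/(-19) = -1/19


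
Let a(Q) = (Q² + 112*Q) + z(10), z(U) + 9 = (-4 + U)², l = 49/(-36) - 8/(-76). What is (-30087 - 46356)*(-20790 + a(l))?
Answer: 249182840146639/155952 ≈ 1.5978e+9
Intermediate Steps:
l = -859/684 (l = 49*(-1/36) - 8*(-1/76) = -49/36 + 2/19 = -859/684 ≈ -1.2558)
z(U) = -9 + (-4 + U)²
a(Q) = 27 + Q² + 112*Q (a(Q) = (Q² + 112*Q) + (-9 + (-4 + 10)²) = (Q² + 112*Q) + (-9 + 6²) = (Q² + 112*Q) + (-9 + 36) = (Q² + 112*Q) + 27 = 27 + Q² + 112*Q)
(-30087 - 46356)*(-20790 + a(l)) = (-30087 - 46356)*(-20790 + (27 + (-859/684)² + 112*(-859/684))) = -76443*(-20790 + (27 + 737881/467856 - 24052/171)) = -76443*(-20790 - 52436279/467856) = -76443*(-9779162519/467856) = 249182840146639/155952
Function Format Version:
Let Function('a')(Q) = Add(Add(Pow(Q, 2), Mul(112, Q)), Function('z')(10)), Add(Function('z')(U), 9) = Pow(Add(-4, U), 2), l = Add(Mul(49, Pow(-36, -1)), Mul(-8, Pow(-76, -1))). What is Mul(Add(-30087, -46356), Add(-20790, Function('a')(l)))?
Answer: Rational(249182840146639, 155952) ≈ 1.5978e+9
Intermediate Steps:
l = Rational(-859, 684) (l = Add(Mul(49, Rational(-1, 36)), Mul(-8, Rational(-1, 76))) = Add(Rational(-49, 36), Rational(2, 19)) = Rational(-859, 684) ≈ -1.2558)
Function('z')(U) = Add(-9, Pow(Add(-4, U), 2))
Function('a')(Q) = Add(27, Pow(Q, 2), Mul(112, Q)) (Function('a')(Q) = Add(Add(Pow(Q, 2), Mul(112, Q)), Add(-9, Pow(Add(-4, 10), 2))) = Add(Add(Pow(Q, 2), Mul(112, Q)), Add(-9, Pow(6, 2))) = Add(Add(Pow(Q, 2), Mul(112, Q)), Add(-9, 36)) = Add(Add(Pow(Q, 2), Mul(112, Q)), 27) = Add(27, Pow(Q, 2), Mul(112, Q)))
Mul(Add(-30087, -46356), Add(-20790, Function('a')(l))) = Mul(Add(-30087, -46356), Add(-20790, Add(27, Pow(Rational(-859, 684), 2), Mul(112, Rational(-859, 684))))) = Mul(-76443, Add(-20790, Add(27, Rational(737881, 467856), Rational(-24052, 171)))) = Mul(-76443, Add(-20790, Rational(-52436279, 467856))) = Mul(-76443, Rational(-9779162519, 467856)) = Rational(249182840146639, 155952)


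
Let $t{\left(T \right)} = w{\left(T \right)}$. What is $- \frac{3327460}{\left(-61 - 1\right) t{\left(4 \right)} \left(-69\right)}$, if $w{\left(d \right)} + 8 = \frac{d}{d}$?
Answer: $\frac{1663730}{14973} \approx 111.12$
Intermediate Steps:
$w{\left(d \right)} = -7$ ($w{\left(d \right)} = -8 + \frac{d}{d} = -8 + 1 = -7$)
$t{\left(T \right)} = -7$
$- \frac{3327460}{\left(-61 - 1\right) t{\left(4 \right)} \left(-69\right)} = - \frac{3327460}{\left(-61 - 1\right) \left(-7\right) \left(-69\right)} = - \frac{3327460}{\left(-62\right) \left(-7\right) \left(-69\right)} = - \frac{3327460}{434 \left(-69\right)} = - \frac{3327460}{-29946} = \left(-3327460\right) \left(- \frac{1}{29946}\right) = \frac{1663730}{14973}$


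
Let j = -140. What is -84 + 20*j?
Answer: -2884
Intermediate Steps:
-84 + 20*j = -84 + 20*(-140) = -84 - 2800 = -2884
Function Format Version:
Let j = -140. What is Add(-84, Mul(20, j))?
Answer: -2884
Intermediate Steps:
Add(-84, Mul(20, j)) = Add(-84, Mul(20, -140)) = Add(-84, -2800) = -2884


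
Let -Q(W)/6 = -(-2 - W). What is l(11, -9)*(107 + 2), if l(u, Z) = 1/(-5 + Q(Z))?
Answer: 109/37 ≈ 2.9459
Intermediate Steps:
Q(W) = -12 - 6*W (Q(W) = -(-6)*(-2 - W) = -6*(2 + W) = -12 - 6*W)
l(u, Z) = 1/(-17 - 6*Z) (l(u, Z) = 1/(-5 + (-12 - 6*Z)) = 1/(-17 - 6*Z))
l(11, -9)*(107 + 2) = (-1/(17 + 6*(-9)))*(107 + 2) = -1/(17 - 54)*109 = -1/(-37)*109 = -1*(-1/37)*109 = (1/37)*109 = 109/37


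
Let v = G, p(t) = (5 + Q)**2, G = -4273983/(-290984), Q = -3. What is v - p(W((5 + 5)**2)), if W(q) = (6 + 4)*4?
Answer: 3110047/290984 ≈ 10.688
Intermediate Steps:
W(q) = 40 (W(q) = 10*4 = 40)
G = 4273983/290984 (G = -4273983*(-1/290984) = 4273983/290984 ≈ 14.688)
p(t) = 4 (p(t) = (5 - 3)**2 = 2**2 = 4)
v = 4273983/290984 ≈ 14.688
v - p(W((5 + 5)**2)) = 4273983/290984 - 1*4 = 4273983/290984 - 4 = 3110047/290984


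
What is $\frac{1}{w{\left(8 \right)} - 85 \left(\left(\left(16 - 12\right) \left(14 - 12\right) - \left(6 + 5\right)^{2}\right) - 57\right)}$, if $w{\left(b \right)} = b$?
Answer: $\frac{1}{14458} \approx 6.9166 \cdot 10^{-5}$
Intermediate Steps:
$\frac{1}{w{\left(8 \right)} - 85 \left(\left(\left(16 - 12\right) \left(14 - 12\right) - \left(6 + 5\right)^{2}\right) - 57\right)} = \frac{1}{8 - 85 \left(\left(\left(16 - 12\right) \left(14 - 12\right) - \left(6 + 5\right)^{2}\right) - 57\right)} = \frac{1}{8 - 85 \left(\left(4 \cdot 2 - 11^{2}\right) - 57\right)} = \frac{1}{8 - 85 \left(\left(8 - 121\right) - 57\right)} = \frac{1}{8 - 85 \left(-113 - 57\right)} = \frac{1}{8 - -14450} = \frac{1}{8 + 14450} = \frac{1}{14458}$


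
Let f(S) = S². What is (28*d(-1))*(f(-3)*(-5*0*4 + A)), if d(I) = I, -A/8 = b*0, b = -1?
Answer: 0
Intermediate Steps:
A = 0 (A = -(-8)*0 = -8*0 = 0)
(28*d(-1))*(f(-3)*(-5*0*4 + A)) = (28*(-1))*((-3)²*(-5*0*4 + 0)) = -252*(0*4 + 0) = -252*(0 + 0) = -252*0 = -28*0 = 0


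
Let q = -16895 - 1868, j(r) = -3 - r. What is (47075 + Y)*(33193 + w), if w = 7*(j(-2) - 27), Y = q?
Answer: 934211064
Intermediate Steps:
q = -18763
Y = -18763
w = -196 (w = 7*((-3 - 1*(-2)) - 27) = 7*((-3 + 2) - 27) = 7*(-1 - 27) = 7*(-28) = -196)
(47075 + Y)*(33193 + w) = (47075 - 18763)*(33193 - 196) = 28312*32997 = 934211064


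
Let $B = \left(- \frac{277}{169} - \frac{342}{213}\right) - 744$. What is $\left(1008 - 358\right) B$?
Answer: $- \frac{448309450}{923} \approx -4.8571 \cdot 10^{5}$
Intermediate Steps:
$B = - \frac{8966189}{11999}$ ($B = \left(\left(-277\right) \frac{1}{169} - \frac{114}{71}\right) - 744 = \left(- \frac{277}{169} - \frac{114}{71}\right) - 744 = - \frac{38933}{11999} - 744 = - \frac{8966189}{11999} \approx -747.24$)
$\left(1008 - 358\right) B = \left(1008 - 358\right) \left(- \frac{8966189}{11999}\right) = 650 \left(- \frac{8966189}{11999}\right) = - \frac{448309450}{923}$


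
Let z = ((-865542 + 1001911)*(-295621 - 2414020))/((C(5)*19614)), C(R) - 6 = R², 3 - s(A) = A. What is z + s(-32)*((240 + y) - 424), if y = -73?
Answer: -12096138689/19614 ≈ -6.1671e+5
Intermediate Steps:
s(A) = 3 - A
C(R) = 6 + R²
z = -11919710759/19614 (z = ((-865542 + 1001911)*(-295621 - 2414020))/(((6 + 5²)*19614)) = (136369*(-2709641))/(((6 + 25)*19614)) = -369511033529/(31*19614) = -369511033529/608034 = -369511033529*1/608034 = -11919710759/19614 ≈ -6.0771e+5)
z + s(-32)*((240 + y) - 424) = -11919710759/19614 + (3 - 1*(-32))*((240 - 73) - 424) = -11919710759/19614 + (3 + 32)*(167 - 424) = -11919710759/19614 + 35*(-257) = -11919710759/19614 - 8995 = -12096138689/19614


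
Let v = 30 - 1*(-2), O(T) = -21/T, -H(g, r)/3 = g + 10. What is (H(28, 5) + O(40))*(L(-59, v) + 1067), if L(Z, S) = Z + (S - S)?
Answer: -577206/5 ≈ -1.1544e+5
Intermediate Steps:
H(g, r) = -30 - 3*g (H(g, r) = -3*(g + 10) = -3*(10 + g) = -30 - 3*g)
v = 32 (v = 30 + 2 = 32)
L(Z, S) = Z (L(Z, S) = Z + 0 = Z)
(H(28, 5) + O(40))*(L(-59, v) + 1067) = ((-30 - 3*28) - 21/40)*(-59 + 1067) = ((-30 - 84) - 21*1/40)*1008 = (-114 - 21/40)*1008 = -4581/40*1008 = -577206/5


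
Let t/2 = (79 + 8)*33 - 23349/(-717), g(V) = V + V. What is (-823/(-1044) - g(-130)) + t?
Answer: 1514042633/249516 ≈ 6067.9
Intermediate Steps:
g(V) = 2*V
t = 1387904/239 (t = 2*((79 + 8)*33 - 23349/(-717)) = 2*(87*33 - 23349*(-1)/717) = 2*(2871 - 1*(-7783/239)) = 2*(2871 + 7783/239) = 2*(693952/239) = 1387904/239 ≈ 5807.1)
(-823/(-1044) - g(-130)) + t = (-823/(-1044) - 2*(-130)) + 1387904/239 = (-823*(-1/1044) - 1*(-260)) + 1387904/239 = (823/1044 + 260) + 1387904/239 = 272263/1044 + 1387904/239 = 1514042633/249516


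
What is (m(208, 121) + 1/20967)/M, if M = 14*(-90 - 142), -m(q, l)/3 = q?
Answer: 13083407/68100816 ≈ 0.19212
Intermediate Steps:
m(q, l) = -3*q
M = -3248 (M = 14*(-232) = -3248)
(m(208, 121) + 1/20967)/M = (-3*208 + 1/20967)/(-3248) = (-624 + 1/20967)*(-1/3248) = -13083407/20967*(-1/3248) = 13083407/68100816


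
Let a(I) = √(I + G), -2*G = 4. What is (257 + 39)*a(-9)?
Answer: 296*I*√11 ≈ 981.72*I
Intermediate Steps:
G = -2 (G = -½*4 = -2)
a(I) = √(-2 + I) (a(I) = √(I - 2) = √(-2 + I))
(257 + 39)*a(-9) = (257 + 39)*√(-2 - 9) = 296*√(-11) = 296*(I*√11) = 296*I*√11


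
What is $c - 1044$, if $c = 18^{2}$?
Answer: $-720$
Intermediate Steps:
$c = 324$
$c - 1044 = 324 - 1044 = -720$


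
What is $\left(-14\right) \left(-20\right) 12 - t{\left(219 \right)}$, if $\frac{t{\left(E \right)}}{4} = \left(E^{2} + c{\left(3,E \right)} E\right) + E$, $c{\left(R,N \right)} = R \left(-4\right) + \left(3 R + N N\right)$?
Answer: $-42200568$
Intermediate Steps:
$c{\left(R,N \right)} = N^{2} - R$ ($c{\left(R,N \right)} = - 4 R + \left(3 R + N^{2}\right) = - 4 R + \left(N^{2} + 3 R\right) = N^{2} - R$)
$t{\left(E \right)} = 4 E + 4 E^{2} + 4 E \left(-3 + E^{2}\right)$ ($t{\left(E \right)} = 4 \left(\left(E^{2} + \left(E^{2} - 3\right) E\right) + E\right) = 4 \left(\left(E^{2} + \left(-3 + E^{2}\right) E\right) + E\right) = 4 \left(\left(E^{2} + E \left(-3 + E^{2}\right)\right) + E\right) = 4 \left(E + E^{2} + E \left(-3 + E^{2}\right)\right) = 4 E + 4 E^{2} + 4 E \left(-3 + E^{2}\right)$)
$\left(-14\right) \left(-20\right) 12 - t{\left(219 \right)} = \left(-14\right) \left(-20\right) 12 - 4 \cdot 219 \left(-2 + 219 + 219^{2}\right) = 280 \cdot 12 - 4 \cdot 219 \left(-2 + 219 + 47961\right) = 3360 - 4 \cdot 219 \cdot 48178 = 3360 - 42203928 = -42200568$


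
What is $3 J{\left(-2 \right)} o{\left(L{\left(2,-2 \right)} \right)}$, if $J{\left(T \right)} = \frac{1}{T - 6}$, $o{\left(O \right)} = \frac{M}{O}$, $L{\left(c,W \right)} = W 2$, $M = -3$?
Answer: $- \frac{9}{32} \approx -0.28125$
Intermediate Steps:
$L{\left(c,W \right)} = 2 W$
$o{\left(O \right)} = - \frac{3}{O}$
$J{\left(T \right)} = \frac{1}{-6 + T}$
$3 J{\left(-2 \right)} o{\left(L{\left(2,-2 \right)} \right)} = \frac{3}{-6 - 2} \left(- \frac{3}{2 \left(-2\right)}\right) = \frac{3}{-8} \left(- \frac{3}{-4}\right) = 3 \left(- \frac{1}{8}\right) \left(\left(-3\right) \left(- \frac{1}{4}\right)\right) = \left(- \frac{3}{8}\right) \frac{3}{4} = - \frac{9}{32}$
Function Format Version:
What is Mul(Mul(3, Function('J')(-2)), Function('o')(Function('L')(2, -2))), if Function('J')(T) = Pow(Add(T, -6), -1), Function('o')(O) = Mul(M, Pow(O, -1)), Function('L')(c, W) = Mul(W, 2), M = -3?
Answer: Rational(-9, 32) ≈ -0.28125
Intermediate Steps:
Function('L')(c, W) = Mul(2, W)
Function('o')(O) = Mul(-3, Pow(O, -1))
Function('J')(T) = Pow(Add(-6, T), -1)
Mul(Mul(3, Function('J')(-2)), Function('o')(Function('L')(2, -2))) = Mul(Mul(3, Pow(Add(-6, -2), -1)), Mul(-3, Pow(Mul(2, -2), -1))) = Mul(Mul(3, Pow(-8, -1)), Mul(-3, Pow(-4, -1))) = Mul(Mul(3, Rational(-1, 8)), Mul(-3, Rational(-1, 4))) = Mul(Rational(-3, 8), Rational(3, 4)) = Rational(-9, 32)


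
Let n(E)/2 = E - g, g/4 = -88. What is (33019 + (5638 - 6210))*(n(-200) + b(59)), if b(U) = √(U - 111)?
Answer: 9863888 + 64894*I*√13 ≈ 9.8639e+6 + 2.3398e+5*I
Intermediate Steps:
g = -352 (g = 4*(-88) = -352)
n(E) = 704 + 2*E (n(E) = 2*(E - 1*(-352)) = 2*(E + 352) = 2*(352 + E) = 704 + 2*E)
b(U) = √(-111 + U)
(33019 + (5638 - 6210))*(n(-200) + b(59)) = (33019 + (5638 - 6210))*((704 + 2*(-200)) + √(-111 + 59)) = (33019 - 572)*((704 - 400) + √(-52)) = 32447*(304 + 2*I*√13) = 9863888 + 64894*I*√13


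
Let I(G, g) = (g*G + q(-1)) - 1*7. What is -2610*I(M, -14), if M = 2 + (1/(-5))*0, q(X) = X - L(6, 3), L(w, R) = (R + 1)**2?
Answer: 135720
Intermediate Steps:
L(w, R) = (1 + R)**2
q(X) = -16 + X (q(X) = X - (1 + 3)**2 = X - 1*4**2 = X - 1*16 = X - 16 = -16 + X)
M = 2 (M = 2 + (1*(-1/5))*0 = 2 - 1/5*0 = 2 + 0 = 2)
I(G, g) = -24 + G*g (I(G, g) = (g*G + (-16 - 1)) - 1*7 = (G*g - 17) - 7 = (-17 + G*g) - 7 = -24 + G*g)
-2610*I(M, -14) = -2610*(-24 + 2*(-14)) = -2610*(-24 - 28) = -2610*(-52) = 135720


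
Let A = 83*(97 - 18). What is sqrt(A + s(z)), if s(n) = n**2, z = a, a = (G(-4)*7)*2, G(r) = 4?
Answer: 3*sqrt(1077) ≈ 98.453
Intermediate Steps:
A = 6557 (A = 83*79 = 6557)
a = 56 (a = (4*7)*2 = 28*2 = 56)
z = 56
sqrt(A + s(z)) = sqrt(6557 + 56**2) = sqrt(6557 + 3136) = sqrt(9693) = 3*sqrt(1077)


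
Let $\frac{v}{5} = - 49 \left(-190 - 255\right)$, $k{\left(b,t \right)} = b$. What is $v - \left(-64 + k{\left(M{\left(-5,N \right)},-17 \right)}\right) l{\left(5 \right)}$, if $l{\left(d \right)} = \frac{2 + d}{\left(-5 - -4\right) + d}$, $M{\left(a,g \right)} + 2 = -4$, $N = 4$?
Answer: $\frac{218295}{2} \approx 1.0915 \cdot 10^{5}$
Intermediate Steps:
$M{\left(a,g \right)} = -6$ ($M{\left(a,g \right)} = -2 - 4 = -6$)
$l{\left(d \right)} = \frac{2 + d}{-1 + d}$ ($l{\left(d \right)} = \frac{2 + d}{\left(-5 + 4\right) + d} = \frac{2 + d}{-1 + d}$)
$v = 109025$ ($v = 5 \left(- 49 \left(-190 - 255\right)\right) = 5 \left(\left(-49\right) \left(-445\right)\right) = 5 \cdot 21805 = 109025$)
$v - \left(-64 + k{\left(M{\left(-5,N \right)},-17 \right)}\right) l{\left(5 \right)} = 109025 - \left(-64 - 6\right) \frac{2 + 5}{-1 + 5} = 109025 - - 70 \cdot \frac{1}{4} \cdot 7 = 109025 - \left(-70\right) \frac{7}{4} = 109025 - - \frac{245}{2} = 109025 + \frac{245}{2} = \frac{218295}{2}$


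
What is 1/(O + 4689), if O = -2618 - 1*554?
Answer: 1/1517 ≈ 0.00065920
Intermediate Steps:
O = -3172 (O = -2618 - 554 = -3172)
1/(O + 4689) = 1/(-3172 + 4689) = 1/1517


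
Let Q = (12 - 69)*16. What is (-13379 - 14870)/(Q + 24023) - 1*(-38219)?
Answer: 883251060/23111 ≈ 38218.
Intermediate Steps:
Q = -912 (Q = -57*16 = -912)
(-13379 - 14870)/(Q + 24023) - 1*(-38219) = (-13379 - 14870)/(-912 + 24023) - 1*(-38219) = -28249/23111 + 38219 = 883251060/23111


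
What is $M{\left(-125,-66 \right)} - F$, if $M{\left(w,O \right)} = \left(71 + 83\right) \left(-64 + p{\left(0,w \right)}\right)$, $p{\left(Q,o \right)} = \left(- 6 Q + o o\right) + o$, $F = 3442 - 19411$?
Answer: $2393113$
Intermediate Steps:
$F = -15969$
$p{\left(Q,o \right)} = o + o^{2} - 6 Q$ ($p{\left(Q,o \right)} = \left(- 6 Q + o^{2}\right) + o = \left(o^{2} - 6 Q\right) + o = o + o^{2} - 6 Q$)
$M{\left(w,O \right)} = -9856 + 154 w + 154 w^{2}$ ($M{\left(w,O \right)} = \left(71 + 83\right) \left(-64 + \left(w + w^{2} - 0\right)\right) = 154 \left(-64 + \left(w + w^{2} + 0\right)\right) = 154 \left(-64 + \left(w + w^{2}\right)\right) = 154 \left(-64 + w + w^{2}\right) = -9856 + 154 w + 154 w^{2}$)
$M{\left(-125,-66 \right)} - F = \left(-9856 + 154 \left(-125\right) + 154 \left(-125\right)^{2}\right) - -15969 = \left(-9856 - 19250 + 154 \cdot 15625\right) + 15969 = \left(-9856 - 19250 + 2406250\right) + 15969 = 2377144 + 15969 = 2393113$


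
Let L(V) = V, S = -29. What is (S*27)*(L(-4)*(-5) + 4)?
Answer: -18792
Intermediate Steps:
(S*27)*(L(-4)*(-5) + 4) = (-29*27)*(-4*(-5) + 4) = -783*(20 + 4) = -783*24 = -18792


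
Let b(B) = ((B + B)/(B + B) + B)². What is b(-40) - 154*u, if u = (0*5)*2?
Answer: 1521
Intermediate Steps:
u = 0 (u = 0*2 = 0)
b(B) = (1 + B)² (b(B) = ((2*B)/((2*B)) + B)² = ((2*B)*(1/(2*B)) + B)² = (1 + B)²)
b(-40) - 154*u = (1 - 40)² - 154*0 = (-39)² - 1*0 = 1521 + 0 = 1521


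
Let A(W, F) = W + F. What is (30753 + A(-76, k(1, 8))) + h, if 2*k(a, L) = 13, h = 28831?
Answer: 119029/2 ≈ 59515.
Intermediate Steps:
k(a, L) = 13/2 (k(a, L) = (½)*13 = 13/2)
A(W, F) = F + W
(30753 + A(-76, k(1, 8))) + h = (30753 + (13/2 - 76)) + 28831 = (30753 - 139/2) + 28831 = 61367/2 + 28831 = 119029/2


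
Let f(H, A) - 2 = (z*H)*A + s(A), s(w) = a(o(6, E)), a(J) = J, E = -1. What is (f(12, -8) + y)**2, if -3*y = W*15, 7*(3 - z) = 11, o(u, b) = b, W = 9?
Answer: 1607824/49 ≈ 32813.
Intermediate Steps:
z = 10/7 (z = 3 - 1/7*11 = 3 - 11/7 = 10/7 ≈ 1.4286)
s(w) = -1
y = -45 (y = -3*15 = -1/3*135 = -45)
f(H, A) = 1 + 10*A*H/7 (f(H, A) = 2 + ((10*H/7)*A - 1) = 2 + (10*A*H/7 - 1) = 2 + (-1 + 10*A*H/7) = 1 + 10*A*H/7)
(f(12, -8) + y)**2 = ((1 + (10/7)*(-8)*12) - 45)**2 = ((1 - 960/7) - 45)**2 = (-953/7 - 45)**2 = (-1268/7)**2 = 1607824/49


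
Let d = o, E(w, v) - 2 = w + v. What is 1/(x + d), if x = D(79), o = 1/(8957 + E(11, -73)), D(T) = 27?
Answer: 8897/240220 ≈ 0.037037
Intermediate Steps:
E(w, v) = 2 + v + w (E(w, v) = 2 + (w + v) = 2 + (v + w) = 2 + v + w)
o = 1/8897 (o = 1/(8957 + (2 - 73 + 11)) = 1/(8957 - 60) = 1/8897 ≈ 0.00011240)
x = 27
d = 1/8897 ≈ 0.00011240
1/(x + d) = 1/(27 + 1/8897) = 1/(240220/8897) = 8897/240220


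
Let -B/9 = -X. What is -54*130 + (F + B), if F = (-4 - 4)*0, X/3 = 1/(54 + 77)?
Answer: -919593/131 ≈ -7019.8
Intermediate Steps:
X = 3/131 (X = 3/(54 + 77) = 3/131 ≈ 0.022901)
F = 0 (F = -8*0 = 0)
B = 27/131 (B = -(-9)*3/131 = -9*(-3/131) = 27/131 ≈ 0.20611)
-54*130 + (F + B) = -54*130 + (0 + 27/131) = -7020 + 27/131 = -919593/131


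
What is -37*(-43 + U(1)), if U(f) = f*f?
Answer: 1554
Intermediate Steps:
U(f) = f²
-37*(-43 + U(1)) = -37*(-43 + 1²) = -37*(-43 + 1) = -37*(-42) = 1554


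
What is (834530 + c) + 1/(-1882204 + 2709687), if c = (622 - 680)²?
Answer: 693343040803/827483 ≈ 8.3789e+5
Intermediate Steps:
c = 3364 (c = (-58)² = 3364)
(834530 + c) + 1/(-1882204 + 2709687) = (834530 + 3364) + 1/(-1882204 + 2709687) = 837894 + 1/827483 = 693343040803/827483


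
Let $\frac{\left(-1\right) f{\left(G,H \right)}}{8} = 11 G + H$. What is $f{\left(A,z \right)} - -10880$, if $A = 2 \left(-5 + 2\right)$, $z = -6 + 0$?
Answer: $11456$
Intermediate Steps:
$z = -6$
$A = -6$ ($A = 2 \left(-3\right) = -6$)
$f{\left(G,H \right)} = - 88 G - 8 H$ ($f{\left(G,H \right)} = - 8 \left(11 G + H\right) = - 8 \left(H + 11 G\right) = - 88 G - 8 H$)
$f{\left(A,z \right)} - -10880 = \left(\left(-88\right) \left(-6\right) - -48\right) - -10880 = \left(528 + 48\right) + 10880 = 576 + 10880 = 11456$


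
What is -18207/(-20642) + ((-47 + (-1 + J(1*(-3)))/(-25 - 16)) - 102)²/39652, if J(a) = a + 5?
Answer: 496049252921/343973189426 ≈ 1.4421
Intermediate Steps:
J(a) = 5 + a
-18207/(-20642) + ((-47 + (-1 + J(1*(-3)))/(-25 - 16)) - 102)²/39652 = -18207/(-20642) + ((-47 + (-1 + (5 + 1*(-3)))/(-25 - 16)) - 102)²/39652 = -18207*(-1/20642) + ((-47 + (-1 + (5 - 3))/(-41)) - 102)²*(1/39652) = 18207/20642 + ((-47 + (-1 + 2)*(-1/41)) - 102)²*(1/39652) = 18207/20642 + ((-47 + 1*(-1/41)) - 102)²*(1/39652) = 18207/20642 + ((-47 - 1/41) - 102)²*(1/39652) = 18207/20642 + (-1928/41 - 102)²*(1/39652) = 18207/20642 + (-6110/41)²*(1/39652) = 18207/20642 + (37332100/1681)*(1/39652) = 18207/20642 + 9333025/16663753 = 496049252921/343973189426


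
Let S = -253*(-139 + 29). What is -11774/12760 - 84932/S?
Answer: -221223/55660 ≈ -3.9745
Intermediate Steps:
S = 27830 (S = -253*(-110) = 27830)
-11774/12760 - 84932/S = -11774/12760 - 84932/27830 = -11774*1/12760 - 84932*1/27830 = -203/220 - 42466/13915 = -221223/55660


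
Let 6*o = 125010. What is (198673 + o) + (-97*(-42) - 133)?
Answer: 223449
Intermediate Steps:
o = 20835 (o = (⅙)*125010 = 20835)
(198673 + o) + (-97*(-42) - 133) = (198673 + 20835) + (-97*(-42) - 133) = 219508 + (4074 - 133) = 219508 + 3941 = 223449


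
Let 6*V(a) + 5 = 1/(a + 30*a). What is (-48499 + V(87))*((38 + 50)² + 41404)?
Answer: -19286272397348/8091 ≈ -2.3837e+9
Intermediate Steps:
V(a) = -⅚ + 1/(186*a) (V(a) = -⅚ + 1/(6*(a + 30*a)) = -⅚ + 1/(6*((31*a))) = -⅚ + (1/(31*a))/6 = -⅚ + 1/(186*a))
(-48499 + V(87))*((38 + 50)² + 41404) = (-48499 + (1/186)*(1 - 155*87)/87)*((38 + 50)² + 41404) = (-48499 + (1/186)*(1/87)*(1 - 13485))*(88² + 41404) = (-48499 + (1/186)*(1/87)*(-13484))*(7744 + 41404) = (-48499 - 6742/8091)*49148 = -392412151/8091*49148 = -19286272397348/8091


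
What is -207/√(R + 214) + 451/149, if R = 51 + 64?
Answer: 451/149 - 207*√329/329 ≈ -8.3854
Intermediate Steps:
R = 115
-207/√(R + 214) + 451/149 = -207/√(115 + 214) + 451/149 = -207*√329/329 + 451*(1/149) = -207*√329/329 + 451/149 = 451/149 - 207*√329/329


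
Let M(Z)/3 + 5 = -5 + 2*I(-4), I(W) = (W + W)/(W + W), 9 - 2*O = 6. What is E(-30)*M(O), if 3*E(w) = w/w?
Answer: -8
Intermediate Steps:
O = 3/2 (O = 9/2 - ½*6 = 9/2 - 3 = 3/2 ≈ 1.5000)
E(w) = ⅓ (E(w) = (w/w)/3 = (⅓)*1 = ⅓)
I(W) = 1 (I(W) = (2*W)/((2*W)) = (2*W)*(1/(2*W)) = 1)
M(Z) = -24 (M(Z) = -15 + 3*(-5 + 2*1) = -15 + 3*(-5 + 2) = -15 + 3*(-3) = -15 - 9 = -24)
E(-30)*M(O) = (⅓)*(-24) = -8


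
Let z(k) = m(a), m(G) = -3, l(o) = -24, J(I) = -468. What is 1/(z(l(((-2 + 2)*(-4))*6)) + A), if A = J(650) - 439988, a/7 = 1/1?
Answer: -1/440459 ≈ -2.2704e-6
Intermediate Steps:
a = 7 (a = 7/1 = 7*1 = 7)
A = -440456 (A = -468 - 439988 = -440456)
z(k) = -3
1/(z(l(((-2 + 2)*(-4))*6)) + A) = 1/(-3 - 440456) = 1/(-440459) = -1/440459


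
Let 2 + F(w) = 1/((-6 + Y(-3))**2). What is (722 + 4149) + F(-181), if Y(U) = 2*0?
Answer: 175285/36 ≈ 4869.0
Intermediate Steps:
Y(U) = 0
F(w) = -71/36 (F(w) = -2 + 1/((-6 + 0)**2) = -2 + 1/((-6)**2) = -2 + 1/36 = -71/36)
(722 + 4149) + F(-181) = (722 + 4149) - 71/36 = 4871 - 71/36 = 175285/36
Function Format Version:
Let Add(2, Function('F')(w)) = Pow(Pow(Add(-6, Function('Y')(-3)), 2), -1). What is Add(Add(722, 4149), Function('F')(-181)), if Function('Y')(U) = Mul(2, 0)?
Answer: Rational(175285, 36) ≈ 4869.0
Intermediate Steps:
Function('Y')(U) = 0
Function('F')(w) = Rational(-71, 36) (Function('F')(w) = Add(-2, Pow(Pow(Add(-6, 0), 2), -1)) = Add(-2, Pow(Pow(-6, 2), -1)) = Add(-2, Pow(36, -1)) = Add(-2, Rational(1, 36)) = Rational(-71, 36))
Add(Add(722, 4149), Function('F')(-181)) = Add(Add(722, 4149), Rational(-71, 36)) = Add(4871, Rational(-71, 36)) = Rational(175285, 36)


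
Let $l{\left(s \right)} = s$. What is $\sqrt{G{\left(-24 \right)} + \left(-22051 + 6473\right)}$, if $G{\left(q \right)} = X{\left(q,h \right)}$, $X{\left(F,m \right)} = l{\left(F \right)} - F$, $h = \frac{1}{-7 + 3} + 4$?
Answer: $i \sqrt{15578} \approx 124.81 i$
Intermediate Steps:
$h = \frac{15}{4}$ ($h = \frac{1}{-4} + 4 = - \frac{1}{4} + 4 = \frac{15}{4} \approx 3.75$)
$X{\left(F,m \right)} = 0$ ($X{\left(F,m \right)} = F - F = 0$)
$G{\left(q \right)} = 0$
$\sqrt{G{\left(-24 \right)} + \left(-22051 + 6473\right)} = \sqrt{0 + \left(-22051 + 6473\right)} = \sqrt{0 - 15578} = \sqrt{-15578} = i \sqrt{15578}$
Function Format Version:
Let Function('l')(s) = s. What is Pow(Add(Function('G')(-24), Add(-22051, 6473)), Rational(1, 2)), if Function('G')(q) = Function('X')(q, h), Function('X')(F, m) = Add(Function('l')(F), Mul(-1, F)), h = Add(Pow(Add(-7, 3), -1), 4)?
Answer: Mul(I, Pow(15578, Rational(1, 2))) ≈ Mul(124.81, I)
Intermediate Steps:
h = Rational(15, 4) (h = Add(Pow(-4, -1), 4) = Add(Rational(-1, 4), 4) = Rational(15, 4) ≈ 3.7500)
Function('X')(F, m) = 0 (Function('X')(F, m) = Add(F, Mul(-1, F)) = 0)
Function('G')(q) = 0
Pow(Add(Function('G')(-24), Add(-22051, 6473)), Rational(1, 2)) = Pow(Add(0, Add(-22051, 6473)), Rational(1, 2)) = Pow(Add(0, -15578), Rational(1, 2)) = Pow(-15578, Rational(1, 2)) = Mul(I, Pow(15578, Rational(1, 2)))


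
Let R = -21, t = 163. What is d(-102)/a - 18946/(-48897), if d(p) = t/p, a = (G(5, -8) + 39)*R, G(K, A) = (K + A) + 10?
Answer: 208306387/535324356 ≈ 0.38912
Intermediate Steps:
G(K, A) = 10 + A + K (G(K, A) = (A + K) + 10 = 10 + A + K)
a = -966 (a = ((10 - 8 + 5) + 39)*(-21) = (7 + 39)*(-21) = 46*(-21) = -966)
d(p) = 163/p
d(-102)/a - 18946/(-48897) = (163/(-102))/(-966) - 18946/(-48897) = (163*(-1/102))*(-1/966) - 18946*(-1/48897) = -163/102*(-1/966) + 18946/48897 = 163/98532 + 18946/48897 = 208306387/535324356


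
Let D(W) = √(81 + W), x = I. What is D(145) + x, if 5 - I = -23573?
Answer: 23578 + √226 ≈ 23593.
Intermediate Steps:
I = 23578 (I = 5 - 1*(-23573) = 5 + 23573 = 23578)
x = 23578
D(145) + x = √(81 + 145) + 23578 = √226 + 23578 = 23578 + √226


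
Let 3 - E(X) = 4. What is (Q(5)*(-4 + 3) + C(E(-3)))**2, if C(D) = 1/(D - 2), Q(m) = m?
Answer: 256/9 ≈ 28.444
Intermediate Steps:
E(X) = -1 (E(X) = 3 - 1*4 = 3 - 4 = -1)
C(D) = 1/(-2 + D)
(Q(5)*(-4 + 3) + C(E(-3)))**2 = (5*(-4 + 3) + 1/(-2 - 1))**2 = (5*(-1) + 1/(-3))**2 = (-5 - 1/3)**2 = (-16/3)**2 = 256/9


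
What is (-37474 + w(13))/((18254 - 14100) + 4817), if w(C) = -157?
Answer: -37631/8971 ≈ -4.1947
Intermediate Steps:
(-37474 + w(13))/((18254 - 14100) + 4817) = (-37474 - 157)/((18254 - 14100) + 4817) = -37631/(4154 + 4817) = -37631/8971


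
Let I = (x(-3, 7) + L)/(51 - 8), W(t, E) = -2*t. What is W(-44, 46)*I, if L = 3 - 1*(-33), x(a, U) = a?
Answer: 2904/43 ≈ 67.535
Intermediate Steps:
L = 36 (L = 3 + 33 = 36)
I = 33/43 (I = (-3 + 36)/(51 - 8) = 33/43 ≈ 0.76744)
W(-44, 46)*I = -2*(-44)*(33/43) = 88*(33/43) = 2904/43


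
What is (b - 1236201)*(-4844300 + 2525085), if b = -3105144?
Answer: 10068512444175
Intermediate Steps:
(b - 1236201)*(-4844300 + 2525085) = (-3105144 - 1236201)*(-4844300 + 2525085) = -4341345*(-2319215) = 10068512444175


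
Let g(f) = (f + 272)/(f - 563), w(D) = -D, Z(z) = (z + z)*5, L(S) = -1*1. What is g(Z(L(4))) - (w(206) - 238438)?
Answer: 136742750/573 ≈ 2.3864e+5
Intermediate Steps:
L(S) = -1
Z(z) = 10*z (Z(z) = (2*z)*5 = 10*z)
g(f) = (272 + f)/(-563 + f)
g(Z(L(4))) - (w(206) - 238438) = (272 + 10*(-1))/(-563 + 10*(-1)) - (-1*206 - 238438) = (272 - 10)/(-563 - 10) - (-206 - 238438) = 262/(-573) - 1*(-238644) = -1/573*262 + 238644 = -262/573 + 238644 = 136742750/573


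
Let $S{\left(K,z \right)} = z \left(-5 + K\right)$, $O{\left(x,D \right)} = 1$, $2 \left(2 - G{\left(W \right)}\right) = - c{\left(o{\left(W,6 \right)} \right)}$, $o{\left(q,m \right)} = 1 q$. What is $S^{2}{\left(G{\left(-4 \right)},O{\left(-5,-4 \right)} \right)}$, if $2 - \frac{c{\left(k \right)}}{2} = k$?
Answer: $9$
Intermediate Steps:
$o{\left(q,m \right)} = q$
$c{\left(k \right)} = 4 - 2 k$
$G{\left(W \right)} = 4 - W$ ($G{\left(W \right)} = 2 - \frac{\left(-1\right) \left(4 - 2 W\right)}{2} = 2 - \frac{-4 + 2 W}{2} = 2 - \left(-2 + W\right) = 4 - W$)
$S^{2}{\left(G{\left(-4 \right)},O{\left(-5,-4 \right)} \right)} = \left(1 \left(-5 + \left(4 - -4\right)\right)\right)^{2} = \left(1 \left(-5 + \left(4 + 4\right)\right)\right)^{2} = \left(1 \left(-5 + 8\right)\right)^{2} = \left(1 \cdot 3\right)^{2} = 3^{2} = 9$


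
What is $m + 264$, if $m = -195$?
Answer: $69$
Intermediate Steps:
$m + 264 = -195 + 264 = 69$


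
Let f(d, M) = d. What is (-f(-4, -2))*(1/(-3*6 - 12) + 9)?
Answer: 538/15 ≈ 35.867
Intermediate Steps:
(-f(-4, -2))*(1/(-3*6 - 12) + 9) = (-1*(-4))*(1/(-3*6 - 12) + 9) = 4*(1/(-18 - 12) + 9) = 4*(1/(-30) + 9) = 4*(-1/30 + 9) = 4*(269/30) = 538/15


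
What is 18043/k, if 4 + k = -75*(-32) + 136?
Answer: 18043/2532 ≈ 7.1260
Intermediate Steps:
k = 2532 (k = -4 + (-75*(-32) + 136) = -4 + (2400 + 136) = -4 + 2536 = 2532)
18043/k = 18043/2532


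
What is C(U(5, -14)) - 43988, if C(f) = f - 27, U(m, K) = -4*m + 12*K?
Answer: -44203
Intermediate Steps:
C(f) = -27 + f
C(U(5, -14)) - 43988 = (-27 + (-4*5 + 12*(-14))) - 43988 = (-27 + (-20 - 168)) - 43988 = (-27 - 188) - 43988 = -215 - 43988 = -44203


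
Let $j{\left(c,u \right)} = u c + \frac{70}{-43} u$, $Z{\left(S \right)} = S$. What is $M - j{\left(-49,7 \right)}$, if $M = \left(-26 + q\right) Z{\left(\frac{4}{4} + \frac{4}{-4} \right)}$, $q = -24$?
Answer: $\frac{15239}{43} \approx 354.4$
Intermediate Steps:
$j{\left(c,u \right)} = - \frac{70 u}{43} + c u$ ($j{\left(c,u \right)} = c u + 70 \left(- \frac{1}{43}\right) u = c u - \frac{70 u}{43} = - \frac{70 u}{43} + c u$)
$M = 0$ ($M = \left(-26 - 24\right) \left(\frac{4}{4} + \frac{4}{-4}\right) = - 50 \left(4 \cdot \frac{1}{4} + 4 \left(- \frac{1}{4}\right)\right) = - 50 \left(1 - 1\right) = \left(-50\right) 0 = 0$)
$M - j{\left(-49,7 \right)} = 0 - \frac{1}{43} \cdot 7 \left(-70 + 43 \left(-49\right)\right) = 0 - \frac{1}{43} \cdot 7 \left(-70 - 2107\right) = 0 - \frac{1}{43} \cdot 7 \left(-2177\right) = 0 - - \frac{15239}{43} = 0 + \frac{15239}{43} = \frac{15239}{43}$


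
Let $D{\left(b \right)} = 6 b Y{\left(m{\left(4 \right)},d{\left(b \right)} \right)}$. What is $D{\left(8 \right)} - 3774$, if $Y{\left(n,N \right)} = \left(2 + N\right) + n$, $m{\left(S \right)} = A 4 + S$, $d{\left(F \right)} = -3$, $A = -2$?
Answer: $-4014$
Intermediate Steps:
$m{\left(S \right)} = -8 + S$ ($m{\left(S \right)} = \left(-2\right) 4 + S = -8 + S$)
$Y{\left(n,N \right)} = 2 + N + n$
$D{\left(b \right)} = - 30 b$ ($D{\left(b \right)} = 6 b \left(2 - 3 + \left(-8 + 4\right)\right) = 6 b \left(2 - 3 - 4\right) = 6 b \left(-5\right) = - 30 b$)
$D{\left(8 \right)} - 3774 = \left(-30\right) 8 - 3774 = -240 - 3774 = -4014$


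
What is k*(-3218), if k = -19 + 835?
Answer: -2625888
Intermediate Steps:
k = 816
k*(-3218) = 816*(-3218) = -2625888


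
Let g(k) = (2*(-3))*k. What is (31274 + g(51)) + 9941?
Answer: 40909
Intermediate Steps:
g(k) = -6*k
(31274 + g(51)) + 9941 = (31274 - 6*51) + 9941 = (31274 - 306) + 9941 = 30968 + 9941 = 40909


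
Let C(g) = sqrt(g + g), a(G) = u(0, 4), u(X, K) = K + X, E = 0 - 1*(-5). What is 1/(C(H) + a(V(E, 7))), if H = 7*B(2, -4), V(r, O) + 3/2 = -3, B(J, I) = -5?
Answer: 2/43 - I*sqrt(70)/86 ≈ 0.046512 - 0.097286*I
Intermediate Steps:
E = 5 (E = 0 + 5 = 5)
V(r, O) = -9/2 (V(r, O) = -3/2 - 3 = -9/2)
H = -35 (H = 7*(-5) = -35)
a(G) = 4 (a(G) = 4 + 0 = 4)
C(g) = sqrt(2)*sqrt(g) (C(g) = sqrt(2*g) = sqrt(2)*sqrt(g))
1/(C(H) + a(V(E, 7))) = 1/(sqrt(2)*sqrt(-35) + 4) = 1/(sqrt(2)*(I*sqrt(35)) + 4) = 1/(I*sqrt(70) + 4) = 1/(4 + I*sqrt(70))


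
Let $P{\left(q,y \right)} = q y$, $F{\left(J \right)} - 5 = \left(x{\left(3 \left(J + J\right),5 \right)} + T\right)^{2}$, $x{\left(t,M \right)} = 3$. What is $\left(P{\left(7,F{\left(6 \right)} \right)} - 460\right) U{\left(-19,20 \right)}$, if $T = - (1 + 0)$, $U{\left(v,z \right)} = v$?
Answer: $7543$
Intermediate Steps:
$T = -1$ ($T = \left(-1\right) 1 = -1$)
$F{\left(J \right)} = 9$ ($F{\left(J \right)} = 5 + \left(3 - 1\right)^{2} = 5 + 2^{2} = 5 + 4 = 9$)
$\left(P{\left(7,F{\left(6 \right)} \right)} - 460\right) U{\left(-19,20 \right)} = \left(7 \cdot 9 - 460\right) \left(-19\right) = \left(63 - 460\right) \left(-19\right) = \left(-397\right) \left(-19\right) = 7543$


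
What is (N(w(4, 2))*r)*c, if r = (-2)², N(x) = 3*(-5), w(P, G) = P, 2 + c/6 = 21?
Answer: -6840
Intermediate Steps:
c = 114 (c = -12 + 6*21 = -12 + 126 = 114)
N(x) = -15
r = 4
(N(w(4, 2))*r)*c = -15*4*114 = -60*114 = -6840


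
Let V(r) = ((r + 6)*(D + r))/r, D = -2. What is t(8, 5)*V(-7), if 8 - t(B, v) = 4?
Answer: -36/7 ≈ -5.1429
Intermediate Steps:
t(B, v) = 4 (t(B, v) = 8 - 1*4 = 8 - 4 = 4)
V(r) = (-2 + r)*(6 + r)/r (V(r) = ((r + 6)*(-2 + r))/r = ((6 + r)*(-2 + r))/r = ((-2 + r)*(6 + r))/r = (-2 + r)*(6 + r)/r)
t(8, 5)*V(-7) = 4*(4 - 7 - 12/(-7)) = 4*(4 - 7 - 12*(-⅐)) = 4*(4 - 7 + 12/7) = 4*(-9/7) = -36/7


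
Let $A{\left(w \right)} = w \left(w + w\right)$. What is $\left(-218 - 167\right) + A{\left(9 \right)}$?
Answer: $-223$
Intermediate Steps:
$A{\left(w \right)} = 2 w^{2}$ ($A{\left(w \right)} = w 2 w = 2 w^{2}$)
$\left(-218 - 167\right) + A{\left(9 \right)} = \left(-218 - 167\right) + 2 \cdot 9^{2} = \left(-218 - 167\right) + 2 \cdot 81 = -385 + 162 = -223$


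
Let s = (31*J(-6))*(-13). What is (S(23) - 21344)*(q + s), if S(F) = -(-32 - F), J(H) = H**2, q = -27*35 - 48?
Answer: 330000789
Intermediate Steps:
q = -993 (q = -945 - 48 = -993)
s = -14508 (s = (31*(-6)**2)*(-13) = (31*36)*(-13) = 1116*(-13) = -14508)
S(F) = 32 + F
(S(23) - 21344)*(q + s) = ((32 + 23) - 21344)*(-993 - 14508) = (55 - 21344)*(-15501) = -21289*(-15501) = 330000789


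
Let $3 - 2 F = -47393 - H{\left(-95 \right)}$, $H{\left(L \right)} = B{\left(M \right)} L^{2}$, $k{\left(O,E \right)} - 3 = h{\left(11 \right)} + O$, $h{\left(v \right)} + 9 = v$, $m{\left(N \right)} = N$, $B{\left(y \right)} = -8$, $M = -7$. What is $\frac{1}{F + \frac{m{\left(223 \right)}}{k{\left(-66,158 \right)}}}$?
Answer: $- \frac{61}{756745} \approx -8.0608 \cdot 10^{-5}$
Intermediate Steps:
$h{\left(v \right)} = -9 + v$
$k{\left(O,E \right)} = 5 + O$ ($k{\left(O,E \right)} = 3 + \left(\left(-9 + 11\right) + O\right) = 3 + \left(2 + O\right) = 5 + O$)
$H{\left(L \right)} = - 8 L^{2}$
$F = -12402$ ($F = \frac{3}{2} - \frac{-47393 - - 8 \left(-95\right)^{2}}{2} = \frac{3}{2} - \frac{-47393 - \left(-8\right) 9025}{2} = \frac{3}{2} - \frac{-47393 - -72200}{2} = \frac{3}{2} - \frac{-47393 + 72200}{2} = \frac{3}{2} - \frac{24807}{2} = -12402$)
$\frac{1}{F + \frac{m{\left(223 \right)}}{k{\left(-66,158 \right)}}} = \frac{1}{-12402 + \frac{223}{5 - 66}} = \frac{1}{-12402 + \frac{223}{-61}} = \frac{1}{-12402 + 223 \left(- \frac{1}{61}\right)} = \frac{1}{-12402 - \frac{223}{61}} = \frac{1}{- \frac{756745}{61}} = - \frac{61}{756745}$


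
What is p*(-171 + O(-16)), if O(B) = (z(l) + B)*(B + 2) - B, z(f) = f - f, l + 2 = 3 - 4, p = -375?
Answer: -25875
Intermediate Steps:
l = -3 (l = -2 + (3 - 4) = -2 - 1 = -3)
z(f) = 0
O(B) = -B + B*(2 + B) (O(B) = (0 + B)*(B + 2) - B = B*(2 + B) - B = -B + B*(2 + B))
p*(-171 + O(-16)) = -375*(-171 - 16*(1 - 16)) = -375*(-171 - 16*(-15)) = -375*(-171 + 240) = -375*69 = -25875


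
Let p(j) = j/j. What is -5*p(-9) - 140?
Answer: -145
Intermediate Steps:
p(j) = 1
-5*p(-9) - 140 = -5*1 - 140 = -5 - 140 = -145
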